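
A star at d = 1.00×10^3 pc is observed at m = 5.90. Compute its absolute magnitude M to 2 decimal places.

-4.10

M = m − 5 log₁₀(d/10 pc) = 5.90 − 5 log₁₀(1.00×10^3/10)
  = 5.90 − 5 × 2.000 = 5.90 − 10.00 = -4.10.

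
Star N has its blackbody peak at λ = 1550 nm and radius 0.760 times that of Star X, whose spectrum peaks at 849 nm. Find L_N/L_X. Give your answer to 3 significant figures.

Wien's law gives T ∝ 1/λ_max, so T_N/T_X = λ_X/λ_N = 849/1550 = 0.5477.
Then L ∝ R²T⁴ gives L_N/L_X = (0.760)² × (0.5477)⁴ = 0.5776 × 0.09001 = 0.05199.

0.0520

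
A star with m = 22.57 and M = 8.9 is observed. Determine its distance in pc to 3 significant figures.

5.42×10^3 pc

m − M = 5 log₁₀(d/10 pc)
22.57 − (8.9) = 13.67 = 5 log₁₀(d/10)
d = 10 × 10^(13.67/5) = 10 × 10^2.734 = 5420 pc.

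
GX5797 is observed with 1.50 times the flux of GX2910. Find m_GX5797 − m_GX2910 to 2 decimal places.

m_GX5797 − m_GX2910 = −2.5 log₁₀(F_GX5797/F_GX2910) = −2.5 log₁₀(1.50) = −2.5 × (0.176) = -0.440.

-0.44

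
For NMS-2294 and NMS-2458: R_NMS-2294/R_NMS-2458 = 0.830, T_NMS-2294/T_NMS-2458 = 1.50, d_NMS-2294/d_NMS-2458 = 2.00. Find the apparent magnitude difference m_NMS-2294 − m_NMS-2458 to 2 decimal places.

0.15

L_NMS-2294/L_NMS-2458 = (0.830)²(1.50)⁴ = 3.488.
F_NMS-2294/F_NMS-2458 = (L_NMS-2294/L_NMS-2458)/(d_NMS-2294/d_NMS-2458)² = 3.488/4.000 = 0.8719.
m_NMS-2294 − m_NMS-2458 = −2.5 log₁₀(0.8719) = 0.15.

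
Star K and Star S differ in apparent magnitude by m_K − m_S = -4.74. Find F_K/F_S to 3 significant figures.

78.7

F_K/F_S = 10^(−(m_K − m_S)/2.5) = 10^(4.74/2.5) = 10^1.896 = 78.70.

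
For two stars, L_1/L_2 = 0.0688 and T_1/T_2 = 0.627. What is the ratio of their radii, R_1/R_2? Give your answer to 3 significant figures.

0.667

L ∝ R²T⁴ gives R ∝ √L / T², so
R_1/R_2 = √(0.0688) / (0.627)² = 0.2623 / 0.3931 = 0.6672.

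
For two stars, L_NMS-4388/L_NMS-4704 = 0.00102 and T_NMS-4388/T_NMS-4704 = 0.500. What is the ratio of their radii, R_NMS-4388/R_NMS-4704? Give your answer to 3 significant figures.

0.128

L ∝ R²T⁴ gives R ∝ √L / T², so
R_NMS-4388/R_NMS-4704 = √(0.00102) / (0.500)² = 0.03194 / 0.2500 = 0.1277.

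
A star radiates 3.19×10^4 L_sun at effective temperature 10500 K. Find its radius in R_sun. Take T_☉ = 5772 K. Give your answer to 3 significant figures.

54.0 R_sun

R/R_☉ = √(L/L_☉) / (T/T_☉)² = √(3.19×10^4) / (1.819)²
       = 178.6 / 3.309 = 53.97.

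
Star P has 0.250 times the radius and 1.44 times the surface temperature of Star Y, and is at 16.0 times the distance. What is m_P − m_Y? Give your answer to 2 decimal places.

L_P/L_Y = (0.250)²(1.44)⁴ = 0.2687.
F_P/F_Y = (L_P/L_Y)/(d_P/d_Y)² = 0.2687/256.0 = 0.001050.
m_P − m_Y = −2.5 log₁₀(0.001050) = 7.45.

7.45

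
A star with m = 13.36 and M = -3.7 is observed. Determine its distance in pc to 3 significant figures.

m − M = 5 log₁₀(d/10 pc)
13.36 − (-3.7) = 17.06 = 5 log₁₀(d/10)
d = 10 × 10^(17.06/5) = 10 × 10^3.412 = 2.582×10^4 pc.

2.58×10^4 pc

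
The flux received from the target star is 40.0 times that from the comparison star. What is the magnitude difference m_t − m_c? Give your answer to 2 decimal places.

-4.01

m_t − m_c = −2.5 log₁₀(F_t/F_c) = −2.5 log₁₀(40.0) = −2.5 × (1.602) = -4.005.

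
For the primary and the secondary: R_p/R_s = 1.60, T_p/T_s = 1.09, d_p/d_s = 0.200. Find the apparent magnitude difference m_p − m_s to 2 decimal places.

-4.89

L_p/L_s = (1.60)²(1.09)⁴ = 3.614.
F_p/F_s = (L_p/L_s)/(d_p/d_s)² = 3.614/0.04000 = 90.34.
m_p − m_s = −2.5 log₁₀(90.34) = -4.89.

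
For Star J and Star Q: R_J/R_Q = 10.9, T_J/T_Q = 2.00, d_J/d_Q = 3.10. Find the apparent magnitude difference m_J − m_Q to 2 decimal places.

L_J/L_Q = (10.9)²(2.00)⁴ = 1901.
F_J/F_Q = (L_J/L_Q)/(d_J/d_Q)² = 1901/9.610 = 197.8.
m_J − m_Q = −2.5 log₁₀(197.8) = -5.74.

-5.74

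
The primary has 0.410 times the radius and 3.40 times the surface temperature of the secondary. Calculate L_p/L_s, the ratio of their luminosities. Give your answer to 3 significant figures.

From the Stefan–Boltzmann law, L ∝ R²T⁴, so
L_p/L_s = (R_p/R_s)² (T_p/T_s)⁴ = (0.410)² × (3.40)⁴ = 0.1681 × 133.6 = 22.46.

22.5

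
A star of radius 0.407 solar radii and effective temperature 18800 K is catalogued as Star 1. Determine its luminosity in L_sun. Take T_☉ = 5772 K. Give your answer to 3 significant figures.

18.6 L_sun

L/L_☉ = (R/R_☉)² (T/T_☉)⁴ = (0.407)² × (18800/5772)⁴
       = 0.1656 × (3.257)⁴ = 0.1656 × 112.5 = 18.64.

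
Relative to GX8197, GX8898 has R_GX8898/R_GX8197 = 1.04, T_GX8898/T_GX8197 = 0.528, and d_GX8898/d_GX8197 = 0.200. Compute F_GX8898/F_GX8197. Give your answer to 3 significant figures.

L_GX8898/L_GX8197 = (R_GX8898/R_GX8197)²(T_GX8898/T_GX8197)⁴ = (1.04)² × (0.528)⁴ = 0.08406.
F_GX8898/F_GX8197 = (L_GX8898/L_GX8197)/(d_GX8898/d_GX8197)² = 0.08406 / (0.200)² = 2.102.

2.10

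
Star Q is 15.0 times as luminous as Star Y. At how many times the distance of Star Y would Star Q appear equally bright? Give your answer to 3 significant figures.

Equal flux requires L_Q/d_Q² = L_Y/d_Y², so d_Q/d_Y = √(L_Q/L_Y)
= √(15.0) = 3.873.

3.87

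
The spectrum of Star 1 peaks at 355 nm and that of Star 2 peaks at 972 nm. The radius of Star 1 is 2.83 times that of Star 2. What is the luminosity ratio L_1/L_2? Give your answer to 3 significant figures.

Wien's law gives T ∝ 1/λ_max, so T_1/T_2 = λ_2/λ_1 = 972/355 = 2.738.
Then L ∝ R²T⁴ gives L_1/L_2 = (2.83)² × (2.738)⁴ = 8.009 × 56.20 = 450.1.

450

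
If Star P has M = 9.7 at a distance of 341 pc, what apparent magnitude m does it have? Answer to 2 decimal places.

17.36

m = M + 5 log₁₀(d/10 pc) = 9.7 + 5 log₁₀(341/10)
  = 9.7 + 5 × 1.533 = 9.7 + 7.66 = 17.36.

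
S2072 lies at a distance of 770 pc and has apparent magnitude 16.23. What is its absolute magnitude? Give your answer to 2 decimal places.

M = m − 5 log₁₀(d/10 pc) = 16.23 − 5 log₁₀(770/10)
  = 16.23 − 5 × 1.886 = 16.23 − 9.43 = 6.80.

6.80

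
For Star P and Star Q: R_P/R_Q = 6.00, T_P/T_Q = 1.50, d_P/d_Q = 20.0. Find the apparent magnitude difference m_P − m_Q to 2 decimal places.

L_P/L_Q = (6.00)²(1.50)⁴ = 182.2.
F_P/F_Q = (L_P/L_Q)/(d_P/d_Q)² = 182.2/400.0 = 0.4556.
m_P − m_Q = −2.5 log₁₀(0.4556) = 0.85.

0.85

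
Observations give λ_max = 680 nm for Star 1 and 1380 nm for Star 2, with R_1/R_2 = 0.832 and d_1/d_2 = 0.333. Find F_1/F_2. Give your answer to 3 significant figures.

Wien's law: T_1/T_2 = λ_2/λ_1 = 1380/680 = 2.029.
L_1/L_2 = (R_1/R_2)²(T_1/T_2)⁴ = (0.832)²(2.029)⁴ = 11.74.
F_1/F_2 = (L_1/L_2)/(d_1/d_2)² = 11.74/(0.333)² = 105.9.

106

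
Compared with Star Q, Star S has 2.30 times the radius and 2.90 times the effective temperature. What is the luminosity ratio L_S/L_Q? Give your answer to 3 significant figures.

From the Stefan–Boltzmann law, L ∝ R²T⁴, so
L_S/L_Q = (R_S/R_Q)² (T_S/T_Q)⁴ = (2.30)² × (2.90)⁴ = 5.290 × 70.73 = 374.2.

374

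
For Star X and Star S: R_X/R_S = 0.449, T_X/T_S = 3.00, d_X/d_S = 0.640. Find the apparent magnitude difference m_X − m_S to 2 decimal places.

-4.00

L_X/L_S = (0.449)²(3.00)⁴ = 16.33.
F_X/F_S = (L_X/L_S)/(d_X/d_S)² = 16.33/0.4096 = 39.87.
m_X − m_S = −2.5 log₁₀(39.87) = -4.00.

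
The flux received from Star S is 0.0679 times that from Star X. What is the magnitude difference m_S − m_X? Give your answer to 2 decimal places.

2.92

m_S − m_X = −2.5 log₁₀(F_S/F_X) = −2.5 log₁₀(0.0679) = −2.5 × (-1.168) = 2.920.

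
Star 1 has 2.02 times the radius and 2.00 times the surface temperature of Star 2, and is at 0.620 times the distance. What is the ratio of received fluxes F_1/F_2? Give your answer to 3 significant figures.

L_1/L_2 = (R_1/R_2)²(T_1/T_2)⁴ = (2.02)² × (2.00)⁴ = 65.29.
F_1/F_2 = (L_1/L_2)/(d_1/d_2)² = 65.29 / (0.620)² = 169.8.

170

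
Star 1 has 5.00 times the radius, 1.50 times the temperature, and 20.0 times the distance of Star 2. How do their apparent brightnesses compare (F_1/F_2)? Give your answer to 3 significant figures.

L_1/L_2 = (R_1/R_2)²(T_1/T_2)⁴ = (5.00)² × (1.50)⁴ = 126.6.
F_1/F_2 = (L_1/L_2)/(d_1/d_2)² = 126.6 / (20.0)² = 0.3164.

0.316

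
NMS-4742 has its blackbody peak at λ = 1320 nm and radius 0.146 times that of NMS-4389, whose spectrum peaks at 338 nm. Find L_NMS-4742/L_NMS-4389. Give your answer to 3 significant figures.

Wien's law gives T ∝ 1/λ_max, so T_NMS-4742/T_NMS-4389 = λ_NMS-4389/λ_NMS-4742 = 338/1320 = 0.2561.
Then L ∝ R²T⁴ gives L_NMS-4742/L_NMS-4389 = (0.146)² × (0.2561)⁴ = 0.02132 × 0.004299 = 9.164×10^-5.

9.16×10^-5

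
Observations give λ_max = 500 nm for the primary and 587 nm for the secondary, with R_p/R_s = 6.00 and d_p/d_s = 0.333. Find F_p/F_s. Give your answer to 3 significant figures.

617

Wien's law: T_p/T_s = λ_s/λ_p = 587/500 = 1.174.
L_p/L_s = (R_p/R_s)²(T_p/T_s)⁴ = (6.00)²(1.174)⁴ = 68.39.
F_p/F_s = (L_p/L_s)/(d_p/d_s)² = 68.39/(0.333)² = 616.7.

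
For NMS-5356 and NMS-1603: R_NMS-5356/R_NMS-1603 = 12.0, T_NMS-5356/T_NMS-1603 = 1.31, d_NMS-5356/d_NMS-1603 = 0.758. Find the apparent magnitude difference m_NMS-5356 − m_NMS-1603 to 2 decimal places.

L_NMS-5356/L_NMS-1603 = (12.0)²(1.31)⁴ = 424.1.
F_NMS-5356/F_NMS-1603 = (L_NMS-5356/L_NMS-1603)/(d_NMS-5356/d_NMS-1603)² = 424.1/0.5746 = 738.1.
m_NMS-5356 − m_NMS-1603 = −2.5 log₁₀(738.1) = -7.17.

-7.17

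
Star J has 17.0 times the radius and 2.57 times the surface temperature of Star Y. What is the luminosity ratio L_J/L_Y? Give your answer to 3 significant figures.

1.26×10^4

From the Stefan–Boltzmann law, L ∝ R²T⁴, so
L_J/L_Y = (R_J/R_Y)² (T_J/T_Y)⁴ = (17.0)² × (2.57)⁴ = 289.0 × 43.62 = 1.261×10^4.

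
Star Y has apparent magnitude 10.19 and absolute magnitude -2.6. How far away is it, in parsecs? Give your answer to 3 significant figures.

m − M = 5 log₁₀(d/10 pc)
10.19 − (-2.6) = 12.79 = 5 log₁₀(d/10)
d = 10 × 10^(12.79/5) = 10 × 10^2.558 = 3614 pc.

3.61×10^3 pc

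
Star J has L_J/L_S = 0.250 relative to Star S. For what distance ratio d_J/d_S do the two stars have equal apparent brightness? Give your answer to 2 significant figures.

0.50

Equal flux requires L_J/d_J² = L_S/d_S², so d_J/d_S = √(L_J/L_S)
= √(0.250) = 0.5000.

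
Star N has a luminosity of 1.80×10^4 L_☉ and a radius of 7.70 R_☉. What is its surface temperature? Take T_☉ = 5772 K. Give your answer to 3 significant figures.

T/T_☉ = (L/L_☉)^(1/4) / (R/R_☉)^(1/2)
T = 5772 × (1.80×10^4)^(1/4) / √(7.70) = 5772 × 11.58 / 2.775 = 2.409×10^4 K.

2.41×10^4 K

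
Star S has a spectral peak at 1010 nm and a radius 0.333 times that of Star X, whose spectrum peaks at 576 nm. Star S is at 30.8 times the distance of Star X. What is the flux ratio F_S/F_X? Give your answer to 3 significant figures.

Wien's law: T_S/T_X = λ_X/λ_S = 576/1010 = 0.5703.
L_S/L_X = (R_S/R_X)²(T_S/T_X)⁴ = (0.333)²(0.5703)⁴ = 0.01173.
F_S/F_X = (L_S/L_X)/(d_S/d_X)² = 0.01173/(30.8)² = 1.236×10^-5.

1.24×10^-5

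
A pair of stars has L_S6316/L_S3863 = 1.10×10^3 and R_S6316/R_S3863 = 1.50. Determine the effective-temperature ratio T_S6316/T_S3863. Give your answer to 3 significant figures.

4.70

L ∝ R²T⁴ gives T ∝ (L/R²)^(1/4), so
T_S6316/T_S3863 = (1.10×10^3 / 1.50²)^(1/4) = (488.9)^(1/4) = 4.702.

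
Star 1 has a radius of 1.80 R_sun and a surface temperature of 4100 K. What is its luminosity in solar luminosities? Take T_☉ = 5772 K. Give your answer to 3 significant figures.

0.825 solar luminosities

L/L_☉ = (R/R_☉)² (T/T_☉)⁴ = (1.80)² × (4100/5772)⁴
       = 3.240 × (0.7103)⁴ = 3.240 × 0.2546 = 0.8249.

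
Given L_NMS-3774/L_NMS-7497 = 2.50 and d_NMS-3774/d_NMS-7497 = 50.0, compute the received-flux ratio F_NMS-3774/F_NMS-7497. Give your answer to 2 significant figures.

F = L/(4πd²), so F_NMS-3774/F_NMS-7497 = (L_NMS-3774/L_NMS-7497) / (d_NMS-3774/d_NMS-7497)²
= 2.50 / (50.0)² = 2.50 / 2500 = 0.001000.

0.0010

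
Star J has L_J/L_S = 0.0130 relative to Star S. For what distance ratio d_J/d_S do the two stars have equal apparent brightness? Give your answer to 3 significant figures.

0.114

Equal flux requires L_J/d_J² = L_S/d_S², so d_J/d_S = √(L_J/L_S)
= √(0.0130) = 0.1140.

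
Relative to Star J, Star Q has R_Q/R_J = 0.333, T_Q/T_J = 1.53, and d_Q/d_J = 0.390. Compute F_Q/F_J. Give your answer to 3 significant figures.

L_Q/L_J = (R_Q/R_J)²(T_Q/T_J)⁴ = (0.333)² × (1.53)⁴ = 0.6077.
F_Q/F_J = (L_Q/L_J)/(d_Q/d_J)² = 0.6077 / (0.390)² = 3.995.

4.00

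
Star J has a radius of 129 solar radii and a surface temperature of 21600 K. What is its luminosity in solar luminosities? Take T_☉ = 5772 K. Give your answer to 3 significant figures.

L/L_☉ = (R/R_☉)² (T/T_☉)⁴ = (129)² × (21600/5772)⁴
       = 1.664×10^4 × (3.742)⁴ = 1.664×10^4 × 196.1 = 3.264×10^6.

3.26×10^6 solar luminosities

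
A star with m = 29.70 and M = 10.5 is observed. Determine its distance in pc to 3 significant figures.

m − M = 5 log₁₀(d/10 pc)
29.70 − (10.5) = 19.20 = 5 log₁₀(d/10)
d = 10 × 10^(19.20/5) = 10 × 10^3.840 = 6.918×10^4 pc.

6.92×10^4 pc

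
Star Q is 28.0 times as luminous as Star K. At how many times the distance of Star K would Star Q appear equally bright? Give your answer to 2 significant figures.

5.3

Equal flux requires L_Q/d_Q² = L_K/d_K², so d_Q/d_K = √(L_Q/L_K)
= √(28.0) = 5.292.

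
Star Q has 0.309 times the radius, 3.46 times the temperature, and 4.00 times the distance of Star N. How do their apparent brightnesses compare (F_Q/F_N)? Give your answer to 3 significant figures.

0.855

L_Q/L_N = (R_Q/R_N)²(T_Q/T_N)⁴ = (0.309)² × (3.46)⁴ = 13.68.
F_Q/F_N = (L_Q/L_N)/(d_Q/d_N)² = 13.68 / (4.00)² = 0.8553.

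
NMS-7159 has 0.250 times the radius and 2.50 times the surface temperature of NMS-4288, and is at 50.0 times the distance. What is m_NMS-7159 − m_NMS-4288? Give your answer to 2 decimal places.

L_NMS-7159/L_NMS-4288 = (0.250)²(2.50)⁴ = 2.441.
F_NMS-7159/F_NMS-4288 = (L_NMS-7159/L_NMS-4288)/(d_NMS-7159/d_NMS-4288)² = 2.441/2500 = 9.766×10^-4.
m_NMS-7159 − m_NMS-4288 = −2.5 log₁₀(9.766×10^-4) = 7.53.

7.53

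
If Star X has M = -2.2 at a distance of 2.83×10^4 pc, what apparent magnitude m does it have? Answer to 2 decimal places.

m = M + 5 log₁₀(d/10 pc) = -2.2 + 5 log₁₀(2.83×10^4/10)
  = -2.2 + 5 × 3.452 = -2.2 + 17.26 = 15.06.

15.06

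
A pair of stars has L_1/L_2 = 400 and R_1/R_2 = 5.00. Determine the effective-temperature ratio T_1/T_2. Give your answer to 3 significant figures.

L ∝ R²T⁴ gives T ∝ (L/R²)^(1/4), so
T_1/T_2 = (400 / 5.00²)^(1/4) = (16.00)^(1/4) = 2.000.

2.00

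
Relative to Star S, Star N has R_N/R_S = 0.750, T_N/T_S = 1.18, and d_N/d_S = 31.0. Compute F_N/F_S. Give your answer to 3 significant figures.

0.00113

L_N/L_S = (R_N/R_S)²(T_N/T_S)⁴ = (0.750)² × (1.18)⁴ = 1.091.
F_N/F_S = (L_N/L_S)/(d_N/d_S)² = 1.091 / (31.0)² = 0.001135.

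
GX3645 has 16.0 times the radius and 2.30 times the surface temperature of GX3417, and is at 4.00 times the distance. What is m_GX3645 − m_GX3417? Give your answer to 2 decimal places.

-6.63

L_GX3645/L_GX3417 = (16.0)²(2.30)⁴ = 7164.
F_GX3645/F_GX3417 = (L_GX3645/L_GX3417)/(d_GX3645/d_GX3417)² = 7164/16.00 = 447.7.
m_GX3645 − m_GX3417 = −2.5 log₁₀(447.7) = -6.63.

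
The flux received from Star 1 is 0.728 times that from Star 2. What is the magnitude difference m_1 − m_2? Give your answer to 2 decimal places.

0.34

m_1 − m_2 = −2.5 log₁₀(F_1/F_2) = −2.5 log₁₀(0.728) = −2.5 × (-0.138) = 0.345.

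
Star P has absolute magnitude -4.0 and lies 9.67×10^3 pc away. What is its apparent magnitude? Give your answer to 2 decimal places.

m = M + 5 log₁₀(d/10 pc) = -4.0 + 5 log₁₀(9.67×10^3/10)
  = -4.0 + 5 × 2.985 = -4.0 + 14.93 = 10.93.

10.93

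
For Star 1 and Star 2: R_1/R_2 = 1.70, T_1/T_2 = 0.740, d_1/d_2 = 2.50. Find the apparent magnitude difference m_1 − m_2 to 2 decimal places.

L_1/L_2 = (1.70)²(0.740)⁴ = 0.8666.
F_1/F_2 = (L_1/L_2)/(d_1/d_2)² = 0.8666/6.250 = 0.1387.
m_1 − m_2 = −2.5 log₁₀(0.1387) = 2.15.

2.15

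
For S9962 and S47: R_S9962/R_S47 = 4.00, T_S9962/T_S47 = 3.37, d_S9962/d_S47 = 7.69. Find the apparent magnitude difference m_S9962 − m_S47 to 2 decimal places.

L_S9962/L_S47 = (4.00)²(3.37)⁴ = 2064.
F_S9962/F_S47 = (L_S9962/L_S47)/(d_S9962/d_S47)² = 2064/59.14 = 34.90.
m_S9962 − m_S47 = −2.5 log₁₀(34.90) = -3.86.

-3.86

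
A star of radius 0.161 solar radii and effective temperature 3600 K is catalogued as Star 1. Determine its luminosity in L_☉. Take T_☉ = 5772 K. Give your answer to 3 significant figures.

0.00392 L_☉

L/L_☉ = (R/R_☉)² (T/T_☉)⁴ = (0.161)² × (3600/5772)⁴
       = 0.02592 × (0.6237)⁴ = 0.02592 × 0.1513 = 0.003922.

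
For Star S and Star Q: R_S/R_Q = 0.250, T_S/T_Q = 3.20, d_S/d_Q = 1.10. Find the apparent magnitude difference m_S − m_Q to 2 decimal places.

L_S/L_Q = (0.250)²(3.20)⁴ = 6.554.
F_S/F_Q = (L_S/L_Q)/(d_S/d_Q)² = 6.554/1.210 = 5.416.
m_S − m_Q = −2.5 log₁₀(5.416) = -1.83.

-1.83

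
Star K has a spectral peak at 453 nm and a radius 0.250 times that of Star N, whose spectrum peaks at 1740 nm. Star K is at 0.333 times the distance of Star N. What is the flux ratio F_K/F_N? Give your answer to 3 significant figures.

123

Wien's law: T_K/T_N = λ_N/λ_K = 1740/453 = 3.841.
L_K/L_N = (R_K/R_N)²(T_K/T_N)⁴ = (0.250)²(3.841)⁴ = 13.60.
F_K/F_N = (L_K/L_N)/(d_K/d_N)² = 13.60/(0.333)² = 122.7.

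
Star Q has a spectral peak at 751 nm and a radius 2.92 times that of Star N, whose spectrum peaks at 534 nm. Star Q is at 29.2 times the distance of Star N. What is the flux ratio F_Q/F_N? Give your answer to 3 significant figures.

0.00256

Wien's law: T_Q/T_N = λ_N/λ_Q = 534/751 = 0.7111.
L_Q/L_N = (R_Q/R_N)²(T_Q/T_N)⁴ = (2.92)²(0.7111)⁴ = 2.180.
F_Q/F_N = (L_Q/L_N)/(d_Q/d_N)² = 2.180/(29.2)² = 0.002556.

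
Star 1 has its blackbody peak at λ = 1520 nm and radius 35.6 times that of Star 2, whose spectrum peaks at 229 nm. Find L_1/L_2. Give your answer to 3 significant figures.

0.653

Wien's law gives T ∝ 1/λ_max, so T_1/T_2 = λ_2/λ_1 = 229/1520 = 0.1507.
Then L ∝ R²T⁴ gives L_1/L_2 = (35.6)² × (0.1507)⁴ = 1267 × 5.152×10^-4 = 0.6529.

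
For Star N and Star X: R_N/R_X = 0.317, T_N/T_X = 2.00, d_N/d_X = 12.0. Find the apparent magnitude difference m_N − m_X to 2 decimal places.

L_N/L_X = (0.317)²(2.00)⁴ = 1.608.
F_N/F_X = (L_N/L_X)/(d_N/d_X)² = 1.608/144.0 = 0.01117.
m_N − m_X = −2.5 log₁₀(0.01117) = 4.88.

4.88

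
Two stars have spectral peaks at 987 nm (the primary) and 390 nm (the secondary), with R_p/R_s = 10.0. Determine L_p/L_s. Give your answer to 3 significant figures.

2.44

Wien's law gives T ∝ 1/λ_max, so T_p/T_s = λ_s/λ_p = 390/987 = 0.3951.
Then L ∝ R²T⁴ gives L_p/L_s = (10.0)² × (0.3951)⁴ = 100.0 × 0.02438 = 2.438.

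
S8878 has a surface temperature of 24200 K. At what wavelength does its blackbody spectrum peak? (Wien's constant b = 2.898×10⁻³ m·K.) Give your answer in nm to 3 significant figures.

λ_max = b/T = 2.898×10⁻³ / 24200 = 1.20×10^-7 m = 119.8 nm.

120 nm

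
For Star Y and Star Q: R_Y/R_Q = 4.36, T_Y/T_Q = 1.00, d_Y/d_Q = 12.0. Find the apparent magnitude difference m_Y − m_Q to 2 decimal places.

L_Y/L_Q = (4.36)²(1.00)⁴ = 19.01.
F_Y/F_Q = (L_Y/L_Q)/(d_Y/d_Q)² = 19.01/144.0 = 0.1320.
m_Y − m_Q = −2.5 log₁₀(0.1320) = 2.20.

2.20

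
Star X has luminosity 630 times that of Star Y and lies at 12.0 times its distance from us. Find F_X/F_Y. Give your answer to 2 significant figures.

F = L/(4πd²), so F_X/F_Y = (L_X/L_Y) / (d_X/d_Y)²
= 630 / (12.0)² = 630 / 144.0 = 4.375.

4.4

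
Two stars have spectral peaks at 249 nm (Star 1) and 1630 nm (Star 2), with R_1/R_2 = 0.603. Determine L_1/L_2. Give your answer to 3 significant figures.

668

Wien's law gives T ∝ 1/λ_max, so T_1/T_2 = λ_2/λ_1 = 1630/249 = 6.546.
Then L ∝ R²T⁴ gives L_1/L_2 = (0.603)² × (6.546)⁴ = 0.3636 × 1836 = 667.7.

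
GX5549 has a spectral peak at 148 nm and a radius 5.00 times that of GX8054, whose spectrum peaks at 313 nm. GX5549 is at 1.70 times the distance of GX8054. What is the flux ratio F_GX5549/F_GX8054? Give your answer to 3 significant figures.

Wien's law: T_GX5549/T_GX8054 = λ_GX8054/λ_GX5549 = 313/148 = 2.115.
L_GX5549/L_GX8054 = (R_GX5549/R_GX8054)²(T_GX5549/T_GX8054)⁴ = (5.00)²(2.115)⁴ = 500.1.
F_GX5549/F_GX8054 = (L_GX5549/L_GX8054)/(d_GX5549/d_GX8054)² = 500.1/(1.70)² = 173.1.

173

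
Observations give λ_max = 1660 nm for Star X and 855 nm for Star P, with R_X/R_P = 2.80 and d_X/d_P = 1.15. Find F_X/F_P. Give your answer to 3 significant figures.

Wien's law: T_X/T_P = λ_P/λ_X = 855/1660 = 0.5151.
L_X/L_P = (R_X/R_P)²(T_X/T_P)⁴ = (2.80)²(0.5151)⁴ = 0.5518.
F_X/F_P = (L_X/L_P)/(d_X/d_P)² = 0.5518/(1.15)² = 0.4172.

0.417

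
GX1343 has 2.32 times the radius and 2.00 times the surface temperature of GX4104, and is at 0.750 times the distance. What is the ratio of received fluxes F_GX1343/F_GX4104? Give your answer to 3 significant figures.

153

L_GX1343/L_GX4104 = (R_GX1343/R_GX4104)²(T_GX1343/T_GX4104)⁴ = (2.32)² × (2.00)⁴ = 86.12.
F_GX1343/F_GX4104 = (L_GX1343/L_GX4104)/(d_GX1343/d_GX4104)² = 86.12 / (0.750)² = 153.1.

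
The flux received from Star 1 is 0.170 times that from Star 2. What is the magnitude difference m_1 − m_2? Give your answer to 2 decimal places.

m_1 − m_2 = −2.5 log₁₀(F_1/F_2) = −2.5 log₁₀(0.170) = −2.5 × (-0.770) = 1.924.

1.92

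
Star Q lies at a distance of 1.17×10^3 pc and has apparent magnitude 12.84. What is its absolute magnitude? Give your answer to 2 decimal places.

M = m − 5 log₁₀(d/10 pc) = 12.84 − 5 log₁₀(1.17×10^3/10)
  = 12.84 − 5 × 2.068 = 12.84 − 10.34 = 2.50.

2.50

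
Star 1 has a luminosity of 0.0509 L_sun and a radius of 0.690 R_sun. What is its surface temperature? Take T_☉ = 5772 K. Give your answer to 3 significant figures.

T/T_☉ = (L/L_☉)^(1/4) / (R/R_☉)^(1/2)
T = 5772 × (0.0509)^(1/4) / √(0.690) = 5772 × 0.4750 / 0.8307 = 3301 K.

3.30×10^3 K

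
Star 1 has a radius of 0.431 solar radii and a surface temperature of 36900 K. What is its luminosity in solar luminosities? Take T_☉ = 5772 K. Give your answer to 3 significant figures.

310 solar luminosities

L/L_☉ = (R/R_☉)² (T/T_☉)⁴ = (0.431)² × (36900/5772)⁴
       = 0.1858 × (6.393)⁴ = 0.1858 × 1670 = 310.3.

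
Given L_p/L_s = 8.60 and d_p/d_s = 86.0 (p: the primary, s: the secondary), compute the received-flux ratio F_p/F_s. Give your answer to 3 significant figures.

0.00116

F = L/(4πd²), so F_p/F_s = (L_p/L_s) / (d_p/d_s)²
= 8.60 / (86.0)² = 8.60 / 7396 = 0.001163.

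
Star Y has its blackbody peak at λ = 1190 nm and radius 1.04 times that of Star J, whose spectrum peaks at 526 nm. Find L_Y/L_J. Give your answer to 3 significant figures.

0.0413

Wien's law gives T ∝ 1/λ_max, so T_Y/T_J = λ_J/λ_Y = 526/1190 = 0.4420.
Then L ∝ R²T⁴ gives L_Y/L_J = (1.04)² × (0.4420)⁴ = 1.082 × 0.03817 = 0.04129.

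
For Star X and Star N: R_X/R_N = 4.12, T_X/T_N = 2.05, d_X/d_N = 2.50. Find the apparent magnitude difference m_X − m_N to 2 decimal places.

L_X/L_N = (4.12)²(2.05)⁴ = 299.8.
F_X/F_N = (L_X/L_N)/(d_X/d_N)² = 299.8/6.250 = 47.97.
m_X − m_N = −2.5 log₁₀(47.97) = -4.20.

-4.20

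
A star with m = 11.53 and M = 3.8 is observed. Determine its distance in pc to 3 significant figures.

352 pc

m − M = 5 log₁₀(d/10 pc)
11.53 − (3.8) = 7.73 = 5 log₁₀(d/10)
d = 10 × 10^(7.73/5) = 10 × 10^1.546 = 351.6 pc.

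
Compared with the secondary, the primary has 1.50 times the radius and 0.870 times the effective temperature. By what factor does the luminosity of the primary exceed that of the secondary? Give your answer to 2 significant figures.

1.3

From the Stefan–Boltzmann law, L ∝ R²T⁴, so
L_p/L_s = (R_p/R_s)² (T_p/T_s)⁴ = (1.50)² × (0.870)⁴ = 2.250 × 0.5729 = 1.289.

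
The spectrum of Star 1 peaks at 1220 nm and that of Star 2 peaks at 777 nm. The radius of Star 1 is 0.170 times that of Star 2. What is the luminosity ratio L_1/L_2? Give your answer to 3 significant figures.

Wien's law gives T ∝ 1/λ_max, so T_1/T_2 = λ_2/λ_1 = 777/1220 = 0.6369.
Then L ∝ R²T⁴ gives L_1/L_2 = (0.170)² × (0.6369)⁴ = 0.02890 × 0.1645 = 0.004755.

0.00475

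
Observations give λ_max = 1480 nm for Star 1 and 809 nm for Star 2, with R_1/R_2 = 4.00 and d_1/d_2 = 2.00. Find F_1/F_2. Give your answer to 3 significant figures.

Wien's law: T_1/T_2 = λ_2/λ_1 = 809/1480 = 0.5466.
L_1/L_2 = (R_1/R_2)²(T_1/T_2)⁴ = (4.00)²(0.5466)⁴ = 1.428.
F_1/F_2 = (L_1/L_2)/(d_1/d_2)² = 1.428/(2.00)² = 0.3571.

0.357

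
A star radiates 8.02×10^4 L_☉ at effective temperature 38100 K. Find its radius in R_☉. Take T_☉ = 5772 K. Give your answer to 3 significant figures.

6.50 R_☉

R/R_☉ = √(L/L_☉) / (T/T_☉)² = √(8.02×10^4) / (6.601)²
       = 283.2 / 43.57 = 6.500.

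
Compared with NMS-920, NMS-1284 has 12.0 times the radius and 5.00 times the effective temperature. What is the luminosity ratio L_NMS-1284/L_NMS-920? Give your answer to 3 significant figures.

From the Stefan–Boltzmann law, L ∝ R²T⁴, so
L_NMS-1284/L_NMS-920 = (R_NMS-1284/R_NMS-920)² (T_NMS-1284/T_NMS-920)⁴ = (12.0)² × (5.00)⁴ = 144.0 × 625.0 = 9.000×10^4.

9.00×10^4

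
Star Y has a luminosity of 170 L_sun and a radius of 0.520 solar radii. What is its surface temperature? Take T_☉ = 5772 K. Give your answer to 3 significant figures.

T/T_☉ = (L/L_☉)^(1/4) / (R/R_☉)^(1/2)
T = 5772 × (170)^(1/4) / √(0.520) = 5772 × 3.611 / 0.7211 = 2.890×10^4 K.

2.89×10^4 K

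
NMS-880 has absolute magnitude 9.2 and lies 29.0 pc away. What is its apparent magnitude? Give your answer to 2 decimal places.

11.51

m = M + 5 log₁₀(d/10 pc) = 9.2 + 5 log₁₀(29.0/10)
  = 9.2 + 5 × 0.462 = 9.2 + 2.31 = 11.51.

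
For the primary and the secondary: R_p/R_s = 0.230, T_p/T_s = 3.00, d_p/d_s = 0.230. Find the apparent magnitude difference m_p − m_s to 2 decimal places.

L_p/L_s = (0.230)²(3.00)⁴ = 4.285.
F_p/F_s = (L_p/L_s)/(d_p/d_s)² = 4.285/0.05290 = 81.00.
m_p − m_s = −2.5 log₁₀(81.00) = -4.77.

-4.77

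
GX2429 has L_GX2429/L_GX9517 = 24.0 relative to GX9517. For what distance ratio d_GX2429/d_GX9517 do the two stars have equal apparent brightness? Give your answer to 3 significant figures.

4.90

Equal flux requires L_GX2429/d_GX2429² = L_GX9517/d_GX9517², so d_GX2429/d_GX9517 = √(L_GX2429/L_GX9517)
= √(24.0) = 4.899.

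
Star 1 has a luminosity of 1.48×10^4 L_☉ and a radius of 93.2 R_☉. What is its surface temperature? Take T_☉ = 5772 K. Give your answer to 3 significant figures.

T/T_☉ = (L/L_☉)^(1/4) / (R/R_☉)^(1/2)
T = 5772 × (1.48×10^4)^(1/4) / √(93.2) = 5772 × 11.03 / 9.654 = 6595 K.

6.59×10^3 K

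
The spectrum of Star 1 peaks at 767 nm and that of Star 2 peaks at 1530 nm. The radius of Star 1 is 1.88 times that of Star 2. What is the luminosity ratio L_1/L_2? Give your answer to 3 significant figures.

Wien's law gives T ∝ 1/λ_max, so T_1/T_2 = λ_2/λ_1 = 1530/767 = 1.995.
Then L ∝ R²T⁴ gives L_1/L_2 = (1.88)² × (1.995)⁴ = 3.534 × 15.83 = 55.96.

56.0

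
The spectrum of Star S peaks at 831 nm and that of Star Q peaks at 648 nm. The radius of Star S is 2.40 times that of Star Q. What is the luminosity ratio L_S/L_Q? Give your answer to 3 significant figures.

Wien's law gives T ∝ 1/λ_max, so T_S/T_Q = λ_Q/λ_S = 648/831 = 0.7798.
Then L ∝ R²T⁴ gives L_S/L_Q = (2.40)² × (0.7798)⁴ = 5.760 × 0.3697 = 2.130.

2.13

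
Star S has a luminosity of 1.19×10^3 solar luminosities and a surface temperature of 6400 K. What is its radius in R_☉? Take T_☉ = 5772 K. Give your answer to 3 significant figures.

R/R_☉ = √(L/L_☉) / (T/T_☉)² = √(1.19×10^3) / (1.109)²
       = 34.50 / 1.229 = 28.06.

28.1 R_☉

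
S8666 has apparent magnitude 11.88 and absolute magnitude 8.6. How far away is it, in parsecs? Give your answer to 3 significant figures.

45.3 pc

m − M = 5 log₁₀(d/10 pc)
11.88 − (8.6) = 3.28 = 5 log₁₀(d/10)
d = 10 × 10^(3.28/5) = 10 × 10^0.656 = 45.29 pc.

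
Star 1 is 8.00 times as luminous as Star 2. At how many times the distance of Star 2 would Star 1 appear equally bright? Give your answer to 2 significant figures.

2.8

Equal flux requires L_1/d_1² = L_2/d_2², so d_1/d_2 = √(L_1/L_2)
= √(8.00) = 2.828.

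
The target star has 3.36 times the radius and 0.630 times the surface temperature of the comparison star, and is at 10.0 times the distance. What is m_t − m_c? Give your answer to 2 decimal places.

4.37

L_t/L_c = (3.36)²(0.630)⁴ = 1.778.
F_t/F_c = (L_t/L_c)/(d_t/d_c)² = 1.778/100.0 = 0.01778.
m_t − m_c = −2.5 log₁₀(0.01778) = 4.37.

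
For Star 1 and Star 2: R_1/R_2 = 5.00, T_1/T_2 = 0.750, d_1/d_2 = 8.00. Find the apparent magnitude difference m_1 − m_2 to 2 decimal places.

2.27

L_1/L_2 = (5.00)²(0.750)⁴ = 7.910.
F_1/F_2 = (L_1/L_2)/(d_1/d_2)² = 7.910/64.00 = 0.1236.
m_1 − m_2 = −2.5 log₁₀(0.1236) = 2.27.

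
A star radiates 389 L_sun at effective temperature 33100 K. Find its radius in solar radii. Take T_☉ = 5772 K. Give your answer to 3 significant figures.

0.600 solar radii

R/R_☉ = √(L/L_☉) / (T/T_☉)² = √(389) / (5.735)²
       = 19.72 / 32.89 = 0.5998.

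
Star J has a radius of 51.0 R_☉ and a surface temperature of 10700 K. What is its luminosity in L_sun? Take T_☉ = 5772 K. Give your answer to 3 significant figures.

3.07×10^4 L_sun

L/L_☉ = (R/R_☉)² (T/T_☉)⁴ = (51.0)² × (10700/5772)⁴
       = 2601 × (1.854)⁴ = 2601 × 11.81 = 3.072×10^4.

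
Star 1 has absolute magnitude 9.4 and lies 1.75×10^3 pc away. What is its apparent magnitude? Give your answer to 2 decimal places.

20.62

m = M + 5 log₁₀(d/10 pc) = 9.4 + 5 log₁₀(1.75×10^3/10)
  = 9.4 + 5 × 2.243 = 9.4 + 11.22 = 20.62.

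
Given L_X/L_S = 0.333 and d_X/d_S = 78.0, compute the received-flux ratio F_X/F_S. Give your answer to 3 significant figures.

F = L/(4πd²), so F_X/F_S = (L_X/L_S) / (d_X/d_S)²
= 0.333 / (78.0)² = 0.333 / 6084 = 5.473×10^-5.

5.47×10^-5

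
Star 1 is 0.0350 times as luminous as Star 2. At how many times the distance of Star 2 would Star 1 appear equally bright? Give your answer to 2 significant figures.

0.19

Equal flux requires L_1/d_1² = L_2/d_2², so d_1/d_2 = √(L_1/L_2)
= √(0.0350) = 0.1871.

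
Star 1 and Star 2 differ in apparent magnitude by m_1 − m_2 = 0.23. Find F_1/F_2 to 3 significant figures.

0.809

F_1/F_2 = 10^(−(m_1 − m_2)/2.5) = 10^(-0.23/2.5) = 10^-0.092 = 0.8091.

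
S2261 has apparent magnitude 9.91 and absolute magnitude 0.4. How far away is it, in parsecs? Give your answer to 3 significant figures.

798 pc

m − M = 5 log₁₀(d/10 pc)
9.91 − (0.4) = 9.51 = 5 log₁₀(d/10)
d = 10 × 10^(9.51/5) = 10 × 10^1.902 = 798.0 pc.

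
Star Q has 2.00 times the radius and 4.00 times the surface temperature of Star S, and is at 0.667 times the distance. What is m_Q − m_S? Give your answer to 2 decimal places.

-8.41

L_Q/L_S = (2.00)²(4.00)⁴ = 1024.
F_Q/F_S = (L_Q/L_S)/(d_Q/d_S)² = 1024/0.4449 = 2302.
m_Q − m_S = −2.5 log₁₀(2302) = -8.41.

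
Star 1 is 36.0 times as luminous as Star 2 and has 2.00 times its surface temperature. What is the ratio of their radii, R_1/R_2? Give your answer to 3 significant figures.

1.50

L ∝ R²T⁴ gives R ∝ √L / T², so
R_1/R_2 = √(36.0) / (2.00)² = 6.000 / 4.000 = 1.500.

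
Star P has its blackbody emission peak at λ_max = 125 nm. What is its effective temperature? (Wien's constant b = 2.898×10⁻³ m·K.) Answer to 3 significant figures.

T = b/λ_max = 2.898×10⁻³ / (125×10⁻⁹) = 2.318×10^4 K.

2.32×10^4 K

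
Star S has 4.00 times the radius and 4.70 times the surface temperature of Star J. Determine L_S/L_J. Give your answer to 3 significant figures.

From the Stefan–Boltzmann law, L ∝ R²T⁴, so
L_S/L_J = (R_S/R_J)² (T_S/T_J)⁴ = (4.00)² × (4.70)⁴ = 16.00 × 488.0 = 7807.

7.81×10^3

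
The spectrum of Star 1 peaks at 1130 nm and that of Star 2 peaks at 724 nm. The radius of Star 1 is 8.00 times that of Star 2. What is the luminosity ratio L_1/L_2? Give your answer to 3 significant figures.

10.8

Wien's law gives T ∝ 1/λ_max, so T_1/T_2 = λ_2/λ_1 = 724/1130 = 0.6407.
Then L ∝ R²T⁴ gives L_1/L_2 = (8.00)² × (0.6407)⁴ = 64.00 × 0.1685 = 10.79.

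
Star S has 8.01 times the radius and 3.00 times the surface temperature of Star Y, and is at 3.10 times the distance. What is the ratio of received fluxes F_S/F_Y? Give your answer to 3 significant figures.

L_S/L_Y = (R_S/R_Y)²(T_S/T_Y)⁴ = (8.01)² × (3.00)⁴ = 5197.
F_S/F_Y = (L_S/L_Y)/(d_S/d_Y)² = 5197 / (3.10)² = 540.8.

541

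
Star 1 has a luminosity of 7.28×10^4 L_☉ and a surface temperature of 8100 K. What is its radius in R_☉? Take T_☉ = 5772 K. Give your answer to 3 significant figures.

R/R_☉ = √(L/L_☉) / (T/T_☉)² = √(7.28×10^4) / (1.403)²
       = 269.8 / 1.969 = 137.0.

137 R_☉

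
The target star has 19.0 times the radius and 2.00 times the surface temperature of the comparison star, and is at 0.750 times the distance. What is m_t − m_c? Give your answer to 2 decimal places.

L_t/L_c = (19.0)²(2.00)⁴ = 5776.
F_t/F_c = (L_t/L_c)/(d_t/d_c)² = 5776/0.5625 = 1.027×10^4.
m_t − m_c = −2.5 log₁₀(1.027×10^4) = -10.03.

-10.03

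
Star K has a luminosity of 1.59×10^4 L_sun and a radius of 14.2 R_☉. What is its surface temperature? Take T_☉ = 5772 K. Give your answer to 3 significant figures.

1.72×10^4 K

T/T_☉ = (L/L_☉)^(1/4) / (R/R_☉)^(1/2)
T = 5772 × (1.59×10^4)^(1/4) / √(14.2) = 5772 × 11.23 / 3.768 = 1.720×10^4 K.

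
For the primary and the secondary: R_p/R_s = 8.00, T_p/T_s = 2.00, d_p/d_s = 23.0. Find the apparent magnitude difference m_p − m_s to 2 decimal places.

-0.72

L_p/L_s = (8.00)²(2.00)⁴ = 1024.
F_p/F_s = (L_p/L_s)/(d_p/d_s)² = 1024/529.0 = 1.936.
m_p − m_s = −2.5 log₁₀(1.936) = -0.72.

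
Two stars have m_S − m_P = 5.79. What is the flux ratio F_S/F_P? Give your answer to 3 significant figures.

0.00483

F_S/F_P = 10^(−(m_S − m_P)/2.5) = 10^(-5.79/2.5) = 10^-2.316 = 0.004831.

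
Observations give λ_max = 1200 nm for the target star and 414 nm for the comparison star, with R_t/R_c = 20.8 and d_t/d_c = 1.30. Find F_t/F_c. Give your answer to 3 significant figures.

Wien's law: T_t/T_c = λ_c/λ_t = 414/1200 = 0.3450.
L_t/L_c = (R_t/R_c)²(T_t/T_c)⁴ = (20.8)²(0.3450)⁴ = 6.129.
F_t/F_c = (L_t/L_c)/(d_t/d_c)² = 6.129/(1.30)² = 3.627.

3.63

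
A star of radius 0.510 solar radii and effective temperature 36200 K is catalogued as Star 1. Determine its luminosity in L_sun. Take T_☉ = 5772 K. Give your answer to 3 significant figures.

L/L_☉ = (R/R_☉)² (T/T_☉)⁴ = (0.510)² × (36200/5772)⁴
       = 0.2601 × (6.272)⁴ = 0.2601 × 1547 = 402.4.

402 L_sun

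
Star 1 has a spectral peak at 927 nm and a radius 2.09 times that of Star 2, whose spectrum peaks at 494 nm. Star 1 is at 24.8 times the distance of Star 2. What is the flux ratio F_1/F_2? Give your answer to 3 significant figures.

5.73×10^-4

Wien's law: T_1/T_2 = λ_2/λ_1 = 494/927 = 0.5329.
L_1/L_2 = (R_1/R_2)²(T_1/T_2)⁴ = (2.09)²(0.5329)⁴ = 0.3523.
F_1/F_2 = (L_1/L_2)/(d_1/d_2)² = 0.3523/(24.8)² = 5.728×10^-4.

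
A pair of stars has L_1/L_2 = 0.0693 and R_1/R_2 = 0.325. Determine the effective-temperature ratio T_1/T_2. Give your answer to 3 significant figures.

L ∝ R²T⁴ gives T ∝ (L/R²)^(1/4), so
T_1/T_2 = (0.0693 / 0.325²)^(1/4) = (0.6561)^(1/4) = 0.9000.

0.900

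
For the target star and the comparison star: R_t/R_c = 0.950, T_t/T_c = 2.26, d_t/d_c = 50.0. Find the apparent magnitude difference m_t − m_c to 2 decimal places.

L_t/L_c = (0.950)²(2.26)⁴ = 23.54.
F_t/F_c = (L_t/L_c)/(d_t/d_c)² = 23.54/2500 = 0.009418.
m_t − m_c = −2.5 log₁₀(0.009418) = 5.07.

5.07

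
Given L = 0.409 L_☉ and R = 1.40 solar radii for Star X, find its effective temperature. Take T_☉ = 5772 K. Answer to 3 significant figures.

3.90×10^3 K

T/T_☉ = (L/L_☉)^(1/4) / (R/R_☉)^(1/2)
T = 5772 × (0.409)^(1/4) / √(1.40) = 5772 × 0.7997 / 1.183 = 3901 K.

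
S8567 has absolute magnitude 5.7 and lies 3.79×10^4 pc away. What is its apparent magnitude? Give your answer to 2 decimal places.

23.59

m = M + 5 log₁₀(d/10 pc) = 5.7 + 5 log₁₀(3.79×10^4/10)
  = 5.7 + 5 × 3.579 = 5.7 + 17.89 = 23.59.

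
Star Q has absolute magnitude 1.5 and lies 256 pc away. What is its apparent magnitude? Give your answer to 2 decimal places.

m = M + 5 log₁₀(d/10 pc) = 1.5 + 5 log₁₀(256/10)
  = 1.5 + 5 × 1.408 = 1.5 + 7.04 = 8.54.

8.54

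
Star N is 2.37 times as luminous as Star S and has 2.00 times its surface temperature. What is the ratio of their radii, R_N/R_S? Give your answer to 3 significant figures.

L ∝ R²T⁴ gives R ∝ √L / T², so
R_N/R_S = √(2.37) / (2.00)² = 1.539 / 4.000 = 0.3849.

0.385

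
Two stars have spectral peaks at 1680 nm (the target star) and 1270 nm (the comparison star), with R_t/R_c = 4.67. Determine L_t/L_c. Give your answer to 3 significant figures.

Wien's law gives T ∝ 1/λ_max, so T_t/T_c = λ_c/λ_t = 1270/1680 = 0.7560.
Then L ∝ R²T⁴ gives L_t/L_c = (4.67)² × (0.7560)⁴ = 21.81 × 0.3266 = 7.122.

7.12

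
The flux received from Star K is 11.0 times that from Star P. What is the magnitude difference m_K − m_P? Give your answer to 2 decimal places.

-2.60

m_K − m_P = −2.5 log₁₀(F_K/F_P) = −2.5 log₁₀(11.0) = −2.5 × (1.041) = -2.603.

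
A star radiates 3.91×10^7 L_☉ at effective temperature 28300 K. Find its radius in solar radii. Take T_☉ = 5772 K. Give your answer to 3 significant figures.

260 solar radii

R/R_☉ = √(L/L_☉) / (T/T_☉)² = √(3.91×10^7) / (4.903)²
       = 6253 / 24.04 = 260.1.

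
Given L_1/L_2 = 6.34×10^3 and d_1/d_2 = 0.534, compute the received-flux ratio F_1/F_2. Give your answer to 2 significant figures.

F = L/(4πd²), so F_1/F_2 = (L_1/L_2) / (d_1/d_2)²
= 6.34×10^3 / (0.534)² = 6.34×10^3 / 0.2852 = 2.223×10^4.

2.2×10^4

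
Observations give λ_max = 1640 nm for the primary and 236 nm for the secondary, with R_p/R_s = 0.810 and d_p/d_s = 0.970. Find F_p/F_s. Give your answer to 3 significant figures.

Wien's law: T_p/T_s = λ_s/λ_p = 236/1640 = 0.1439.
L_p/L_s = (R_p/R_s)²(T_p/T_s)⁴ = (0.810)²(0.1439)⁴ = 2.813×10^-4.
F_p/F_s = (L_p/L_s)/(d_p/d_s)² = 2.813×10^-4/(0.970)² = 2.990×10^-4.

2.99×10^-4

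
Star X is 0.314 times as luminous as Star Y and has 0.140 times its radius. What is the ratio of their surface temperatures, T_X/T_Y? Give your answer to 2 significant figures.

L ∝ R²T⁴ gives T ∝ (L/R²)^(1/4), so
T_X/T_Y = (0.314 / 0.140²)^(1/4) = (16.02)^(1/4) = 2.001.

2.0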